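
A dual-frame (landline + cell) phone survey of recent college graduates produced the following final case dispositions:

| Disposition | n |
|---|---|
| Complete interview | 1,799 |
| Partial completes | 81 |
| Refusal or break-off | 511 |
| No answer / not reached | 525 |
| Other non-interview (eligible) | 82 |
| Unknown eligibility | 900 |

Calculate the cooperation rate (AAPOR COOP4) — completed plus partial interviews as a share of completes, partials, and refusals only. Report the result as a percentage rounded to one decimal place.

Top → 1799 + 81 = 1880
Base → 1799 + 81 + 511 = 2391
COOP4 = 1880 / 2391 = 0.7863

78.6%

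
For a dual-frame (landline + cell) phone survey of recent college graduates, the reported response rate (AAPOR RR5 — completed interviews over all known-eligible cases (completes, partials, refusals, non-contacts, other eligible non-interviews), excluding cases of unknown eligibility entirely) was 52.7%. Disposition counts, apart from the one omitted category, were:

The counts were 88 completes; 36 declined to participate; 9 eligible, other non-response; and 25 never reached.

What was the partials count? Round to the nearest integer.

9

RR5 = 88 / D = 0.527
D = 88 / 0.527 = 167.0
Other denominator terms total 158
partials = 167.0 − 158 ≈ 9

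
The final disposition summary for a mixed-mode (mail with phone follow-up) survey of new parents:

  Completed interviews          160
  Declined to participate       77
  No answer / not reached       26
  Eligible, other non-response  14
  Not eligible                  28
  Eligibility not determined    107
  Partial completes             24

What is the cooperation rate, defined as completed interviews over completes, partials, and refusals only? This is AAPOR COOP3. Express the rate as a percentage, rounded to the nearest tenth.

Num: 160
Base: 160 + 24 + 77 = 261
COOP3 = 160 / 261 = 0.6130

61.3%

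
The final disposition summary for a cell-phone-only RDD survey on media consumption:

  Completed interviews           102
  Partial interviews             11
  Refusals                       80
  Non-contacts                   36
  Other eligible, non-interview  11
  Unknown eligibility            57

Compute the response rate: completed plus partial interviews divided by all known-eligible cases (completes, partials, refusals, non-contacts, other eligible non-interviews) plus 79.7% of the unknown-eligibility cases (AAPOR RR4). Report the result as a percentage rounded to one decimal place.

Numerator: 102 + 11 = 113
Known eligible: 102 + 11 + 80 + 36 + 11 = 240
Eligible share of unknowns: 0.7970 × 57 = 45.43
Denom: 240 + 45.43 = 285.43
RR4 = 113 / 285.43 = 0.3959

39.6%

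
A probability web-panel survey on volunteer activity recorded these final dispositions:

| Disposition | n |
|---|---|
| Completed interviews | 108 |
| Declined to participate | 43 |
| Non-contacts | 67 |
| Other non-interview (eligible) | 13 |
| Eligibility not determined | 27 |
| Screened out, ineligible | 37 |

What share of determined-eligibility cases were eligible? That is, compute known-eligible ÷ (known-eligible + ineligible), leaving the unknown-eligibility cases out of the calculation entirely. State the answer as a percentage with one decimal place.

Determined eligible: 108 + 43 + 67 + 13 = 231
e = 231 / (231 + 37) = 231 / 268 = 0.8619

86.2%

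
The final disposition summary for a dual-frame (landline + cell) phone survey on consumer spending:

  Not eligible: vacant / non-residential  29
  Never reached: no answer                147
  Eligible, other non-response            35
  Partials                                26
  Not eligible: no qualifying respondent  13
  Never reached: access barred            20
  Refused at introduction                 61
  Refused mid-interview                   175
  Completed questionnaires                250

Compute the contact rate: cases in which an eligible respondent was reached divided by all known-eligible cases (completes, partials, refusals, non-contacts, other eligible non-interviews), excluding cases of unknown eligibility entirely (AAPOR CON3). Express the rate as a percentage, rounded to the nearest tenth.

76.6%

Declined to participate = 61 + 175 = 236
Non-contacts = 147 + 20 = 167
Ineligible = 13 + 29 = 42
Numerator: 250 + 26 + 236 + 35 = 547
Denominator: 250 + 26 + 236 + 167 + 35 = 714
CON3 = 547 / 714 = 0.7661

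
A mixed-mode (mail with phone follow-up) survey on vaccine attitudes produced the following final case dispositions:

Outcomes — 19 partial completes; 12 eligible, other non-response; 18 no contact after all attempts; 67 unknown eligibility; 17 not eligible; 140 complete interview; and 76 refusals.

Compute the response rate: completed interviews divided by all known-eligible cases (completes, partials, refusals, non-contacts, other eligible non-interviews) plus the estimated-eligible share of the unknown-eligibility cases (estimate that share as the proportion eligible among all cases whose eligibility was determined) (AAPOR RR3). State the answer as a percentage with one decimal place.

Top = 140
Eligible (known) = 140 + 19 + 76 + 18 + 12 = 265
e = 265 / (265 + 17) = 265 / 282 = 0.9397
e × U = 0.9397 × 67 = 62.96
Denominator = 265 + 62.96 = 327.96
RR3 = 140 / 327.96 = 0.4269

42.7%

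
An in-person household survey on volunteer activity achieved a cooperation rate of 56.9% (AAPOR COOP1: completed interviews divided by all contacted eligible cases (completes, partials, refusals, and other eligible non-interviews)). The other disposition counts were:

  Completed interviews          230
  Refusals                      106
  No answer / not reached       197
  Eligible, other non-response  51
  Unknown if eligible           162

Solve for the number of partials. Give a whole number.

COOP1 = 230 / D = 0.569
D = 230 / 0.569 = 404.2
Rest of base = 387
partials = 404.2 − 387 ≈ 17

17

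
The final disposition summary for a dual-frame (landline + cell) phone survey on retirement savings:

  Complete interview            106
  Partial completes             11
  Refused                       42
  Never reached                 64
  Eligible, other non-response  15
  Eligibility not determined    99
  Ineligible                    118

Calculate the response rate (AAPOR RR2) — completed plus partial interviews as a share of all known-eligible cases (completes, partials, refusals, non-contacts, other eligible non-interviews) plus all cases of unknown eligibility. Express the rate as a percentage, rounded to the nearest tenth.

34.7%

Numerator = 106 + 11 = 117
Denominator = 106 + 11 + 42 + 64 + 15 + 99 = 337
RR2 = 117 / 337 = 0.3472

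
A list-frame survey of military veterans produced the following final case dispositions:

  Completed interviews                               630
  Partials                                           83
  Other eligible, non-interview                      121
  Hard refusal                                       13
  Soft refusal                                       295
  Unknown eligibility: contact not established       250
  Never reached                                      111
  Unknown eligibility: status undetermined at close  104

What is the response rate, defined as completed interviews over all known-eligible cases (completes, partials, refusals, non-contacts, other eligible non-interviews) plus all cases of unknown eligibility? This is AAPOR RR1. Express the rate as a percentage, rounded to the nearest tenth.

39.2%

Refusal or break-off = 13 + 295 = 308
Eligibility not determined = 250 + 104 = 354
Top → 630
Base → 630 + 83 + 308 + 111 + 121 + 354 = 1607
RR1 = 630 / 1607 = 0.3920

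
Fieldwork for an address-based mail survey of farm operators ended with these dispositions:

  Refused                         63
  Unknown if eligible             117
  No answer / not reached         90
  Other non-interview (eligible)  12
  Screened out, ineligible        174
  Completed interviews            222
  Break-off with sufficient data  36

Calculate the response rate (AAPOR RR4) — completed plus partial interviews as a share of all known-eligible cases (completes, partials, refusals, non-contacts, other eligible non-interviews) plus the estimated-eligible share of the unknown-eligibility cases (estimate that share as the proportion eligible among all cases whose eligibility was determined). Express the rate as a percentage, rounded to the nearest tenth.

Numerator: 222 + 36 = 258
Known eligible: 222 + 36 + 63 + 90 + 12 = 423
e = 423 / (423 + 174) = 423 / 597 = 0.7085
e × U: 0.7085 × 117 = 82.89
Denominator: 423 + 82.89 = 505.89
RR4 = 258 / 505.89 = 0.5100

51.0%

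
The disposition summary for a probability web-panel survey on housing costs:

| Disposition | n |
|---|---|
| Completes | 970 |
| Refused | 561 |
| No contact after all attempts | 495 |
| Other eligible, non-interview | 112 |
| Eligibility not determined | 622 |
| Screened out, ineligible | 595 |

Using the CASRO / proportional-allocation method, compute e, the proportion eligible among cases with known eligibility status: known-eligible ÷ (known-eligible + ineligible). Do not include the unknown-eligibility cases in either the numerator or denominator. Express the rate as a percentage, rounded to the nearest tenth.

78.2%

Eligible (known) → 970 + 561 + 495 + 112 = 2138
e = 2138 / (2138 + 595) = 2138 / 2733 = 0.7823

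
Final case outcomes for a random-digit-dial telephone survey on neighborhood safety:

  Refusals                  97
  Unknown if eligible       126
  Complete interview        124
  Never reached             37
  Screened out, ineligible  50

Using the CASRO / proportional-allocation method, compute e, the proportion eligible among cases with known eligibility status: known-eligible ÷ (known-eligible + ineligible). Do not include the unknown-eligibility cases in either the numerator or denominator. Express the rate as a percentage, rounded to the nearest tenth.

Eligible (known): 124 + 97 + 37 = 258
e = 258 / (258 + 50) = 258 / 308 = 0.8377

83.8%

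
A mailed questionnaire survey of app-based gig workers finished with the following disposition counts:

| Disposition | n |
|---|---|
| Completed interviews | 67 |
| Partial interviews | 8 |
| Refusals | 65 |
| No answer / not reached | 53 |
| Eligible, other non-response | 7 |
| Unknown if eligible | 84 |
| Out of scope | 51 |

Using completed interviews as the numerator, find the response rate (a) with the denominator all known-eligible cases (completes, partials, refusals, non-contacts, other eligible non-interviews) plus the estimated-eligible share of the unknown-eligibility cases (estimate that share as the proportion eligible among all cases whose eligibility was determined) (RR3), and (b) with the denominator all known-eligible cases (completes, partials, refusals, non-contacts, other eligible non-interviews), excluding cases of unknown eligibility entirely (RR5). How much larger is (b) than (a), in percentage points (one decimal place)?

Numerator: 67
Known eligible: 67 + 8 + 65 + 53 + 7 = 200
e = 200 / (200 + 51) = 200 / 251 = 0.7968
Eligible share of unknowns: 0.7968 × 84 = 66.93
Base: 200 + 66.93 = 266.93
RR3 = 67 / 266.93 = 0.2510
Base: 67 + 8 + 65 + 53 + 7 = 200
RR5 = 67 / 200 = 0.3350
Difference = 33.50 − 25.10 = 8.40 percentage points

8.4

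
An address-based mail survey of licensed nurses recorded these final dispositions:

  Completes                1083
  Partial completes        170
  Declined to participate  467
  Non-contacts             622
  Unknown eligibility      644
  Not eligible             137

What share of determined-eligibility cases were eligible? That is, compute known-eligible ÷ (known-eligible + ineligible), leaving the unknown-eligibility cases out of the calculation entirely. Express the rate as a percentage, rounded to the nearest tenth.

94.5%

Known eligible = 1083 + 170 + 467 + 622 = 2342
e = 2342 / (2342 + 137) = 2342 / 2479 = 0.9447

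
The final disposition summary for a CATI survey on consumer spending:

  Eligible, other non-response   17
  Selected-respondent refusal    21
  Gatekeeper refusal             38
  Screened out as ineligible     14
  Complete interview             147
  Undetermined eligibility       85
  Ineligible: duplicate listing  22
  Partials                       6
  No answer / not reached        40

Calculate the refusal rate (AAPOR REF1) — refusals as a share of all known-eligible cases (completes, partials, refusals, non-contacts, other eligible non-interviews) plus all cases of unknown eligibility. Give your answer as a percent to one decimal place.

16.7%

Declined to participate = 38 + 21 = 59
Not eligible = 14 + 22 = 36
Numerator → 59
Denominator → 147 + 6 + 59 + 40 + 17 + 85 = 354
REF1 = 59 / 354 = 0.1667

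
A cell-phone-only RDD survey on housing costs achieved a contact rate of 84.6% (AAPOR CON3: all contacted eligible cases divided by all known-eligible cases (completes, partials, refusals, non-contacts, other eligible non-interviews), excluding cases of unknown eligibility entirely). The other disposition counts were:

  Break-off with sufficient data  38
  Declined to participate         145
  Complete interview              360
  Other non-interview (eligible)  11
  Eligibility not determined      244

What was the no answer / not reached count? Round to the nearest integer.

101

Top = 360 + 38 + 145 + 11 = 554
CON3 = 554 / D = 0.846
D = 554 / 0.846 = 654.8
Remaining denominator categories sum to 554
no answer / not reached = 654.8 − 554 ≈ 101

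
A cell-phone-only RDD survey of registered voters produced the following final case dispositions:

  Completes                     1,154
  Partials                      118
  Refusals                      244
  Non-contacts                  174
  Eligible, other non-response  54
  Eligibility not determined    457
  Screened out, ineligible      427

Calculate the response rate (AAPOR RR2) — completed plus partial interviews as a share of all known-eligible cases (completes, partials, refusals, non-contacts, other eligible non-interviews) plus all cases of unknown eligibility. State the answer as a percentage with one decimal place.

Num: 1154 + 118 = 1272
Base: 1154 + 118 + 244 + 174 + 54 + 457 = 2201
RR2 = 1272 / 2201 = 0.5779

57.8%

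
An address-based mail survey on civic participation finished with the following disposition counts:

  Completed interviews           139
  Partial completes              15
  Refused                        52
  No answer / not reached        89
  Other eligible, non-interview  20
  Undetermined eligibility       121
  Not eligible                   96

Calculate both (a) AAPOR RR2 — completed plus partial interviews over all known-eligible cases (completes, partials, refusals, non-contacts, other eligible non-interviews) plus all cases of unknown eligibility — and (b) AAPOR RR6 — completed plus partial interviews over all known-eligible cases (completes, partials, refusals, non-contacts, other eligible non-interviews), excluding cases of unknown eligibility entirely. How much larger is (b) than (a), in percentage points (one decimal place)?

Num = 139 + 15 = 154
Denom = 139 + 15 + 52 + 89 + 20 + 121 = 436
RR2 = 154 / 436 = 0.3532
Denom = 139 + 15 + 52 + 89 + 20 = 315
RR6 = 154 / 315 = 0.4889
Difference = 48.89 − 35.32 = 13.57 percentage points

13.6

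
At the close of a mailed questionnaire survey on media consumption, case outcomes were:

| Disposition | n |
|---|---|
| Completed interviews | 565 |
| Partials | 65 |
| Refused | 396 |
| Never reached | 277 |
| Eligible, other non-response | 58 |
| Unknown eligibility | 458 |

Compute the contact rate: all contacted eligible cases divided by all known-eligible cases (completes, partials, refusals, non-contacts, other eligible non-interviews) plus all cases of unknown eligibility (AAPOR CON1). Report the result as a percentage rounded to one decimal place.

59.6%

Num = 565 + 65 + 396 + 58 = 1084
Denominator = 565 + 65 + 396 + 277 + 58 + 458 = 1819
CON1 = 1084 / 1819 = 0.5959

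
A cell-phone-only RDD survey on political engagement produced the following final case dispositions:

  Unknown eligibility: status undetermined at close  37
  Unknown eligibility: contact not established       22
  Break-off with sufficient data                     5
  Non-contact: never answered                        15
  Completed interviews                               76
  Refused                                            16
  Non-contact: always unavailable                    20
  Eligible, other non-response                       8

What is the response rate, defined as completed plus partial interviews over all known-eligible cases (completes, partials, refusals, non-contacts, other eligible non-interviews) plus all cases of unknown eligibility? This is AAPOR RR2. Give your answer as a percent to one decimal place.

40.7%

No contact after all attempts = 15 + 20 = 35
Undetermined eligibility = 22 + 37 = 59
Num: 76 + 5 = 81
Denom: 76 + 5 + 16 + 35 + 8 + 59 = 199
RR2 = 81 / 199 = 0.4070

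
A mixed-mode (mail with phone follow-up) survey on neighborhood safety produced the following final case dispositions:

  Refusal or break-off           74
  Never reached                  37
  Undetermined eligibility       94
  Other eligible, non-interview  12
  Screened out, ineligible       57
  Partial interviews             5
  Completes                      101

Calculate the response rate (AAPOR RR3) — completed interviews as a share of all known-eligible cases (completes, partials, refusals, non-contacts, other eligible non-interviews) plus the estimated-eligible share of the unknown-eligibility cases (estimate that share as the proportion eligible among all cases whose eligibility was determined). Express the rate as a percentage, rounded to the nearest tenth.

33.2%

Num: 101
Eligible (known): 101 + 5 + 74 + 37 + 12 = 229
e = 229 / (229 + 57) = 229 / 286 = 0.8007
Eligible share of unknowns: 0.8007 × 94 = 75.27
Denom: 229 + 75.27 = 304.27
RR3 = 101 / 304.27 = 0.3319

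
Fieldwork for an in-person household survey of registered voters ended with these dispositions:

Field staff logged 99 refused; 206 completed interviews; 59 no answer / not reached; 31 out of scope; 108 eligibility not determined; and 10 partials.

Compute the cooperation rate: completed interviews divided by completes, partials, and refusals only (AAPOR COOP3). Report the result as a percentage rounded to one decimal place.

65.4%

Num = 206
Denom = 206 + 10 + 99 = 315
COOP3 = 206 / 315 = 0.6540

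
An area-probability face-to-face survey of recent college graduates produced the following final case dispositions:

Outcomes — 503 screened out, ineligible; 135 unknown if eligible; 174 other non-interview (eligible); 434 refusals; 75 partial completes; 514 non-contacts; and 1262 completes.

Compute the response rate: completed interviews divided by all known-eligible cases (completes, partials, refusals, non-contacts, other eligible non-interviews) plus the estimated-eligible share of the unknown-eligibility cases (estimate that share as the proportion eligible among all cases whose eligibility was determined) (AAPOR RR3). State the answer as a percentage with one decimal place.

Top: 1262
Eligible (known): 1262 + 75 + 434 + 514 + 174 = 2459
e = 2459 / (2459 + 503) = 2459 / 2962 = 0.8302
e × U: 0.8302 × 135 = 112.08
Base: 2459 + 112.08 = 2571.08
RR3 = 1262 / 2571.08 = 0.4908

49.1%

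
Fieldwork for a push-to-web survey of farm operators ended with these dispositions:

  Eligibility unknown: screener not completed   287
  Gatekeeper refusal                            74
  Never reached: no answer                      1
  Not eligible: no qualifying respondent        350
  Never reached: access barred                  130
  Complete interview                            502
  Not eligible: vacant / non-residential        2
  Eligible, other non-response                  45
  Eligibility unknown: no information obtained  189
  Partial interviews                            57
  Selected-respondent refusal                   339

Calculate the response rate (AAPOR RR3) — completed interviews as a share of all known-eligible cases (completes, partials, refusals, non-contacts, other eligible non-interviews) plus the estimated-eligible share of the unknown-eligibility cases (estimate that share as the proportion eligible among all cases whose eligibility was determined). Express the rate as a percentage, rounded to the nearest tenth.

33.2%

Refusals = 74 + 339 = 413
Never reached = 1 + 130 = 131
Eligibility not determined = 287 + 189 = 476
Ineligible = 350 + 2 = 352
Top: 502
Determined eligible: 502 + 57 + 413 + 131 + 45 = 1148
e = 1148 / (1148 + 352) = 1148 / 1500 = 0.7653
Estimated eligible among unknowns: 0.7653 × 476 = 364.28
Base: 1148 + 364.28 = 1512.28
RR3 = 502 / 1512.28 = 0.3319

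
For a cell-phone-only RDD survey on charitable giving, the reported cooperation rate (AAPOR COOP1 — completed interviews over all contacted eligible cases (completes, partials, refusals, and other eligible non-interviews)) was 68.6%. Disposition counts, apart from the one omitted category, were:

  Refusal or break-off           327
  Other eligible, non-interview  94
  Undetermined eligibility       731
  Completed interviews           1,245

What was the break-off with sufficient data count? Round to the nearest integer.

149

COOP1 = 1245 / D = 0.686
D = 1245 / 0.686 = 1814.9
Other denominator terms total 1666
break-off with sufficient data = 1814.9 − 1666 ≈ 149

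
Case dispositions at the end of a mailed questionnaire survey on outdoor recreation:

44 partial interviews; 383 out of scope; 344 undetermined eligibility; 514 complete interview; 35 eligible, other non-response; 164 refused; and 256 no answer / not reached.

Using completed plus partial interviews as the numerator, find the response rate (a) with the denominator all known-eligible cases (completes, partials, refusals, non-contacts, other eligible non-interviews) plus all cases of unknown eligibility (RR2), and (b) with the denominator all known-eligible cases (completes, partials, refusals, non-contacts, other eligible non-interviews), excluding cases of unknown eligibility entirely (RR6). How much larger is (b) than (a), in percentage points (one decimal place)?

Numerator: 514 + 44 = 558
Base: 514 + 44 + 164 + 256 + 35 + 344 = 1357
RR2 = 558 / 1357 = 0.4112
Base: 514 + 44 + 164 + 256 + 35 = 1013
RR6 = 558 / 1013 = 0.5508
Difference = 55.08 − 41.12 = 13.96 percentage points

14.0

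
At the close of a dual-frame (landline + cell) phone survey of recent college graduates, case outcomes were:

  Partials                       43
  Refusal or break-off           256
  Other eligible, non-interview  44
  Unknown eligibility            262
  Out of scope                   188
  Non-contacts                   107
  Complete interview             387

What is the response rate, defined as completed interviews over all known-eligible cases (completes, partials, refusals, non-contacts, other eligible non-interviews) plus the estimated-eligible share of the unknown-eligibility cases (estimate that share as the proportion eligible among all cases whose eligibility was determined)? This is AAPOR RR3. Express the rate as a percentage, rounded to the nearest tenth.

36.8%

Numerator → 387
Determined eligible → 387 + 43 + 256 + 107 + 44 = 837
e = 837 / (837 + 188) = 837 / 1025 = 0.8166
e × U → 0.8166 × 262 = 213.95
Denominator → 837 + 213.95 = 1050.95
RR3 = 387 / 1050.95 = 0.3682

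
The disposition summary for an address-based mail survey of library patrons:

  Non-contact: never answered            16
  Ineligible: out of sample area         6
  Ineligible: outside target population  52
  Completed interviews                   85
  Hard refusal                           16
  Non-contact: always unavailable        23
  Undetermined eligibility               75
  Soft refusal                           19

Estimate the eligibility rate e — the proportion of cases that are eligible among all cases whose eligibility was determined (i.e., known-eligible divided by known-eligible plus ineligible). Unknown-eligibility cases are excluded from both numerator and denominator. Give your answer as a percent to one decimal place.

73.3%

Refusals = 16 + 19 = 35
No contact after all attempts = 16 + 23 = 39
Out of scope = 52 + 6 = 58
Determined eligible → 85 + 35 + 39 = 159
e = 159 / (159 + 58) = 159 / 217 = 0.7327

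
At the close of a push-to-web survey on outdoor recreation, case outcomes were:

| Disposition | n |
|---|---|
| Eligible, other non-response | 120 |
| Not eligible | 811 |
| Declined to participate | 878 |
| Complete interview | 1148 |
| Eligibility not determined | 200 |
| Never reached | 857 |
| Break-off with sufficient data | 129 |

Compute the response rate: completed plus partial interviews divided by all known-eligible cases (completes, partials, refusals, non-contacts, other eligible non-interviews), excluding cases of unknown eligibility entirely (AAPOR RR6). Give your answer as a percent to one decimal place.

40.8%

Num = 1148 + 129 = 1277
Denominator = 1148 + 129 + 878 + 857 + 120 = 3132
RR6 = 1277 / 3132 = 0.4077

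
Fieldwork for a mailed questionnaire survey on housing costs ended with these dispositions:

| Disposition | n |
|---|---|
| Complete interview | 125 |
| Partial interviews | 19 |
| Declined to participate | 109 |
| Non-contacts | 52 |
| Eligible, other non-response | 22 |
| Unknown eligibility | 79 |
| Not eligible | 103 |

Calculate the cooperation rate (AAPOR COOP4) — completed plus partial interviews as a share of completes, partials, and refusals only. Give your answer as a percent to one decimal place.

Numerator → 125 + 19 = 144
Base → 125 + 19 + 109 = 253
COOP4 = 144 / 253 = 0.5692

56.9%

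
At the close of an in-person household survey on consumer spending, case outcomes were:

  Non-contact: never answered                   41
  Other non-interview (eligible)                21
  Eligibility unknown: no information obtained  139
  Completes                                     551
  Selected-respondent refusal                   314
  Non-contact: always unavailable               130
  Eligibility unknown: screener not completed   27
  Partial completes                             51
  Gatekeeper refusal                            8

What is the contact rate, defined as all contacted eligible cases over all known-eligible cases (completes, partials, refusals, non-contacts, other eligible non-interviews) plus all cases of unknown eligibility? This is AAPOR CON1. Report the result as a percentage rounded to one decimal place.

Refusals = 8 + 314 = 322
Non-contacts = 41 + 130 = 171
Eligibility not determined = 27 + 139 = 166
Num → 551 + 51 + 322 + 21 = 945
Denominator → 551 + 51 + 322 + 171 + 21 + 166 = 1282
CON1 = 945 / 1282 = 0.7371

73.7%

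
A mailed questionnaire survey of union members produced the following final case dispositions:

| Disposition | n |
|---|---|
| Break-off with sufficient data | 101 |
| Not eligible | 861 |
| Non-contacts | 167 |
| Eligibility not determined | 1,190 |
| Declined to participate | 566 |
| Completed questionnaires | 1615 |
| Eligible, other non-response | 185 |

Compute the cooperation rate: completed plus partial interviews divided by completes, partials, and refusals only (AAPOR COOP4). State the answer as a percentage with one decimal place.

75.2%

Num = 1615 + 101 = 1716
Denom = 1615 + 101 + 566 = 2282
COOP4 = 1716 / 2282 = 0.7520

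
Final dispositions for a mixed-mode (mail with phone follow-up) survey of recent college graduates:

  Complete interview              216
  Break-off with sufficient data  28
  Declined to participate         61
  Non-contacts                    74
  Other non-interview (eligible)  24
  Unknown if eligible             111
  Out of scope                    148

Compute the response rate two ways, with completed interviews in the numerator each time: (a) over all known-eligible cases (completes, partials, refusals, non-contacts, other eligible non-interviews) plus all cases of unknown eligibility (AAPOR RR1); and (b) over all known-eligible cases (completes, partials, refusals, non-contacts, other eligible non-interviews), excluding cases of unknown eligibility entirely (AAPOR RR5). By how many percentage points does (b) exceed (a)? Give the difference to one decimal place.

11.6

Num → 216
Base → 216 + 28 + 61 + 74 + 24 + 111 = 514
RR1 = 216 / 514 = 0.4202
Base → 216 + 28 + 61 + 74 + 24 = 403
RR5 = 216 / 403 = 0.5360
Difference = 53.60 − 42.02 = 11.58 percentage points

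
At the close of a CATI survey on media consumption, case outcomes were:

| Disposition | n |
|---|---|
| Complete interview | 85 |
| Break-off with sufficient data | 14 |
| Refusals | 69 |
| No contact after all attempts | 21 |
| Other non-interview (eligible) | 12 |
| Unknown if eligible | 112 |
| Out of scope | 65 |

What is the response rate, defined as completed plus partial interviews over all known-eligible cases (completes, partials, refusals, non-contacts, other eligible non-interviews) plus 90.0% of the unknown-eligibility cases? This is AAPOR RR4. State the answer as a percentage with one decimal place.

32.8%

Num → 85 + 14 = 99
Determined eligible → 85 + 14 + 69 + 21 + 12 = 201
Estimated eligible among unknowns → 0.9000 × 112 = 100.80
Denom → 201 + 100.80 = 301.80
RR4 = 99 / 301.80 = 0.3280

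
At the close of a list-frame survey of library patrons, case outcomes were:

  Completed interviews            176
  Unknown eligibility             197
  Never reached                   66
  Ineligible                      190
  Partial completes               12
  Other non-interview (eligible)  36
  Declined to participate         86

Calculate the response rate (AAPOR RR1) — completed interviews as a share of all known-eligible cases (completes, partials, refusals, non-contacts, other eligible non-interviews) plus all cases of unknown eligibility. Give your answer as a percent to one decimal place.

Numerator: 176
Denominator: 176 + 12 + 86 + 66 + 36 + 197 = 573
RR1 = 176 / 573 = 0.3072

30.7%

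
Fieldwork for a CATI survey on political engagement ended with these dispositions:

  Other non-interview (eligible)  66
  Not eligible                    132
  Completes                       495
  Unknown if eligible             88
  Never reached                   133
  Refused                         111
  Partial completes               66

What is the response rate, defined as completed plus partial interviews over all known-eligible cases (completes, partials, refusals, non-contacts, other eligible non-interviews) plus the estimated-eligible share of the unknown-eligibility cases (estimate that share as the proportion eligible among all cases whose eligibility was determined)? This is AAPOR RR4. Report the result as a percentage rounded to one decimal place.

Top → 495 + 66 = 561
Eligible (known) → 495 + 66 + 111 + 133 + 66 = 871
e = 871 / (871 + 132) = 871 / 1003 = 0.8684
Estimated eligible among unknowns → 0.8684 × 88 = 76.42
Denominator → 871 + 76.42 = 947.42
RR4 = 561 / 947.42 = 0.5921

59.2%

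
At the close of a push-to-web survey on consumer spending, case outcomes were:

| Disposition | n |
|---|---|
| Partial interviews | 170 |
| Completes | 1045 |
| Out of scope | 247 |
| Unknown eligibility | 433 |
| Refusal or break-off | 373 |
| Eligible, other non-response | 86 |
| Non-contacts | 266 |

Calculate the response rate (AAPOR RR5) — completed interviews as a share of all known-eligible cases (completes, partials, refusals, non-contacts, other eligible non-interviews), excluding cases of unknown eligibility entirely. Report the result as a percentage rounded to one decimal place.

Numerator: 1045
Base: 1045 + 170 + 373 + 266 + 86 = 1940
RR5 = 1045 / 1940 = 0.5387

53.9%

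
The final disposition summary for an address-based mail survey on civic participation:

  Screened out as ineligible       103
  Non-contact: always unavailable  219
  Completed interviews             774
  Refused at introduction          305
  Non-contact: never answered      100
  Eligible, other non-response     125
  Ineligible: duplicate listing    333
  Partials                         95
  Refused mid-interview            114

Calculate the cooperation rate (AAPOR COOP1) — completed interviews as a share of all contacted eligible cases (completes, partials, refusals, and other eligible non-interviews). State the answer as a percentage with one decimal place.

54.8%

Refusals = 305 + 114 = 419
No answer / not reached = 100 + 219 = 319
Not eligible = 103 + 333 = 436
Num = 774
Base = 774 + 95 + 419 + 125 = 1413
COOP1 = 774 / 1413 = 0.5478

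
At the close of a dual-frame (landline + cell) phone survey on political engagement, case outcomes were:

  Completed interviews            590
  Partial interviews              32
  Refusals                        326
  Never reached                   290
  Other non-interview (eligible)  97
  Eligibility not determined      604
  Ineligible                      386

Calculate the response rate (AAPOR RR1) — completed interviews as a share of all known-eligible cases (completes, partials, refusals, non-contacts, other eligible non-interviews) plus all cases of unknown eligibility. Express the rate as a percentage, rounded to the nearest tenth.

Numerator: 590
Denominator: 590 + 32 + 326 + 290 + 97 + 604 = 1939
RR1 = 590 / 1939 = 0.3043

30.4%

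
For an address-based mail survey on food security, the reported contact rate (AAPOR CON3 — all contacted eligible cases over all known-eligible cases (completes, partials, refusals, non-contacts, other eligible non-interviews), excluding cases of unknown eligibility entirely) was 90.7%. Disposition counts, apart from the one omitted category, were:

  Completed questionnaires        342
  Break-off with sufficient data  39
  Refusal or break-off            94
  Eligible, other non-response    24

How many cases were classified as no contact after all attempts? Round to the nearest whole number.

51

Num = 342 + 39 + 94 + 24 = 499
CON3 = 499 / D = 0.907
D = 499 / 0.907 = 550.2
Rest of base = 499
no contact after all attempts = 550.2 − 499 ≈ 51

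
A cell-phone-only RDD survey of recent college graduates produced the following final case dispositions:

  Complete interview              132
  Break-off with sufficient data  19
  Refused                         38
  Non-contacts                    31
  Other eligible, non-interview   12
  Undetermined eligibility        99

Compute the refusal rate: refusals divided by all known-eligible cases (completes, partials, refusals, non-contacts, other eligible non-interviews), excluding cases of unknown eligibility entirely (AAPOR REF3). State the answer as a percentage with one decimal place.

Num: 38
Base: 132 + 19 + 38 + 31 + 12 = 232
REF3 = 38 / 232 = 0.1638

16.4%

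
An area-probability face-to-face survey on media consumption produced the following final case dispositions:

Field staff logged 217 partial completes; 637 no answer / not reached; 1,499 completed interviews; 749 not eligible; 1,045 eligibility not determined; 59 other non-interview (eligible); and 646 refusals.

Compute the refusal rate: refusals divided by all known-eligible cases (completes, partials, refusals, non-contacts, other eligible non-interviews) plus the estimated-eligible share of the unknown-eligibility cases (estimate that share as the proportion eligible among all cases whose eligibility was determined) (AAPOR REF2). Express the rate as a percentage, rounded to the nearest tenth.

Num: 646
Known eligible: 1499 + 217 + 646 + 637 + 59 = 3058
e = 3058 / (3058 + 749) = 3058 / 3807 = 0.8033
Eligible share of unknowns: 0.8033 × 1045 = 839.45
Denom: 3058 + 839.45 = 3897.45
REF2 = 646 / 3897.45 = 0.1657

16.6%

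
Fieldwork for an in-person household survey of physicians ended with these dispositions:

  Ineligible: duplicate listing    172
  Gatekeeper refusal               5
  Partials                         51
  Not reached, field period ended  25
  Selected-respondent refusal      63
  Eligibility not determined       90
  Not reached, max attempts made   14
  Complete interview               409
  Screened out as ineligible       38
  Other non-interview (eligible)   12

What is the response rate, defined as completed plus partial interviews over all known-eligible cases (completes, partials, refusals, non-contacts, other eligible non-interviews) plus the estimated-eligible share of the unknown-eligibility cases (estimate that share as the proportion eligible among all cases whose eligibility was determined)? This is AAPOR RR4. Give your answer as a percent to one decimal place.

71.3%

Refusals = 5 + 63 = 68
No answer / not reached = 25 + 14 = 39
Ineligible = 38 + 172 = 210
Num → 409 + 51 = 460
Eligible (known) → 409 + 51 + 68 + 39 + 12 = 579
e = 579 / (579 + 210) = 579 / 789 = 0.7338
e × U → 0.7338 × 90 = 66.04
Denom → 579 + 66.04 = 645.04
RR4 = 460 / 645.04 = 0.7131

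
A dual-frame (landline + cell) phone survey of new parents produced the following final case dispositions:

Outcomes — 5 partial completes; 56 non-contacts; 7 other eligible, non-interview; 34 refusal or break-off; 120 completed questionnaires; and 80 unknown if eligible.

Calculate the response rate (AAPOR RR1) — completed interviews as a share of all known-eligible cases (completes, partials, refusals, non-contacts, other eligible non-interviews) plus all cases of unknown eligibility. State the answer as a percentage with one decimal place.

Num = 120
Denominator = 120 + 5 + 34 + 56 + 7 + 80 = 302
RR1 = 120 / 302 = 0.3974

39.7%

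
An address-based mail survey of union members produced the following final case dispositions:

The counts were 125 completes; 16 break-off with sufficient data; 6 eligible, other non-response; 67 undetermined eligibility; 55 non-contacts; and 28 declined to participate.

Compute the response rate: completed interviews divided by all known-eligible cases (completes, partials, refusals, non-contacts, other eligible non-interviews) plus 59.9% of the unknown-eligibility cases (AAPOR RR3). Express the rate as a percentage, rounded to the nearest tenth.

46.3%

Num = 125
Determined eligible = 125 + 16 + 28 + 55 + 6 = 230
Eligible share of unknowns = 0.5990 × 67 = 40.13
Denom = 230 + 40.13 = 270.13
RR3 = 125 / 270.13 = 0.4627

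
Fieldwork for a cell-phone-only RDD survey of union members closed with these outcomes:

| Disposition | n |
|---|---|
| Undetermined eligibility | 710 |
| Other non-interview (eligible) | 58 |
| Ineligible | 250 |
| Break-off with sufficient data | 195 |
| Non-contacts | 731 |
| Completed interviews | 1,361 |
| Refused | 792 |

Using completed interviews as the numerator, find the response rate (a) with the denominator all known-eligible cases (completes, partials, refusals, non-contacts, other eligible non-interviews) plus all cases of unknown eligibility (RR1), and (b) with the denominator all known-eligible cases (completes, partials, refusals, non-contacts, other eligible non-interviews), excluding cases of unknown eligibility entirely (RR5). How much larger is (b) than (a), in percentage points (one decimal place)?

8.0

Numerator → 1361
Base → 1361 + 195 + 792 + 731 + 58 + 710 = 3847
RR1 = 1361 / 3847 = 0.3538
Base → 1361 + 195 + 792 + 731 + 58 = 3137
RR5 = 1361 / 3137 = 0.4339
Difference = 43.39 − 35.38 = 8.01 percentage points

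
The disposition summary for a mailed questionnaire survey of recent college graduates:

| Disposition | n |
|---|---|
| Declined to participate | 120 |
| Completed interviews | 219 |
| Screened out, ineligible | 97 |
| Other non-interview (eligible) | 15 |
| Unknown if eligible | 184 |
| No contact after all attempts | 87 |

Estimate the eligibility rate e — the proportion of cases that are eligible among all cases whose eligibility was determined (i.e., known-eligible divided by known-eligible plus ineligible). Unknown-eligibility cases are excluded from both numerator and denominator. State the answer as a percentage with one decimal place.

Known eligible = 219 + 120 + 87 + 15 = 441
e = 441 / (441 + 97) = 441 / 538 = 0.8197

82.0%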